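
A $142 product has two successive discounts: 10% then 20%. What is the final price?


First discount:
10% of $142 = $14.20
Price after first discount:
$142 - $14.20 = $127.80
Second discount:
20% of $127.80 = $25.56
Final price:
$127.80 - $25.56 = $102.24

$102.24


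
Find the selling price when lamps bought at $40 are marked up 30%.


Calculate the markup amount:
30% of $40 = $12
Add to cost:
$40 + $12 = $52

$52


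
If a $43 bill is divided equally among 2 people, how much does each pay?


Total bill: $43
Number of people: 2
Each pays: $43 / 2 = $21.50

$21.50


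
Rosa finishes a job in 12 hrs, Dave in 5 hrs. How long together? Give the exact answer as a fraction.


Rosa's rate: 1/12 of the job per hour
Dave's rate: 1/5 of the job per hour
Combined rate: 1/12 + 1/5 = 17/60 per hour
Time = 1 / (17/60) = 60/17 hours (≈ 3.53 hours)

60/17 hours


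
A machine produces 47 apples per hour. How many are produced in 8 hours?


Production rate: 47 apples per hour
Time: 8 hours
Total: 47 x 8 = 376 apples

376 apples


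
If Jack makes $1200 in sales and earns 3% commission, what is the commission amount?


Convert rate to decimal:
3% = 0.03
Multiply by sales:
$1200 x 0.03 = $36

$36


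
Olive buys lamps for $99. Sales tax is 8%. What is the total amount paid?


Calculate the tax:
8% of $99 = $7.92
Add tax to price:
$99 + $7.92 = $106.92

$106.92


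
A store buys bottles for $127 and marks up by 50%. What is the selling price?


Calculate the markup amount:
50% of $127 = $63.50
Add to cost:
$127 + $63.50 = $190.50

$190.50


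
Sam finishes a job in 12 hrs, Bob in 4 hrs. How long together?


Sam's rate: 1/12 of the job per hour
Bob's rate: 1/4 of the job per hour
Combined rate: 1/12 + 1/4 = 1/3 per hour
Time = 1 / (1/3) = 3 hours

3 hours


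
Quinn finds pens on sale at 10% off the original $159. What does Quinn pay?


Calculate the discount amount:
10% of $159 = $15.90
Subtract from original:
$159 - $15.90 = $143.10

$143.10


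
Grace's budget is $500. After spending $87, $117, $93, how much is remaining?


Add up expenses:
$87 + $117 + $93 = $297
Subtract from budget:
$500 - $297 = $203

$203


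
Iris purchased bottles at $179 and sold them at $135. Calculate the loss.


Selling price = $135
Cost price = $179
Loss = cost price - selling price:
Loss = $179 - $135 = $44

$44


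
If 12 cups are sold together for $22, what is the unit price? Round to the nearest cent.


Total cost: $22
Number of items: 12
Unit price: $22 / 12 = $1.8333... ≈ $1.83

$1.83


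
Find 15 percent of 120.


Convert percentage to decimal:
15% = 0.15
Multiply:
120 x 0.15 = 18

18


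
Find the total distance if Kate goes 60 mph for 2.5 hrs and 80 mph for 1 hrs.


Leg 1 distance:
60 x 2.5 = 150 miles
Leg 2 distance:
80 x 1 = 80 miles
Total distance:
150 + 80 = 230 miles

230 miles


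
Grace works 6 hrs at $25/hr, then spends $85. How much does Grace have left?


Calculate earnings:
6 x $25 = $150
Subtract spending:
$150 - $85 = $65

$65


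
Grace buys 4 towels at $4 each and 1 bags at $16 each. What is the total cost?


Cost of towels:
4 x $4 = $16
Cost of bags:
1 x $16 = $16
Add both:
$16 + $16 = $32

$32


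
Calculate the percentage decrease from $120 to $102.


Find the absolute change:
|102 - 120| = 18
Divide by original and multiply by 100:
18 / 120 x 100 = 15%

15%


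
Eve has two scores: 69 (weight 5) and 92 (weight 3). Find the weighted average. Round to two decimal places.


Weighted sum:
5 x 69 + 3 x 92 = 621
Total weight:
5 + 3 = 8
Weighted average:
621 / 8 = 77.625 ≈ 77.63

77.63


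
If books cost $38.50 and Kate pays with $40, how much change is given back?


Start with the amount paid:
$40
Subtract the price:
$40 - $38.50 = $1.50

$1.50


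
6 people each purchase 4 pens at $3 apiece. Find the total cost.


Cost per person:
4 x $3 = $12
Group total:
6 x $12 = $72

$72


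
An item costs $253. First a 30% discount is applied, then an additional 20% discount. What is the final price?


First discount:
30% of $253 = $75.90
Price after first discount:
$253 - $75.90 = $177.10
Second discount:
20% of $177.10 = $35.42
Final price:
$177.10 - $35.42 = $141.68

$141.68


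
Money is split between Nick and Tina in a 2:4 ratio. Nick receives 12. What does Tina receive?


Find the multiplier:
12 / 2 = 6
Apply to Tina's share:
4 x 6 = 24

24


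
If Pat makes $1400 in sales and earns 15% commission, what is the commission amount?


Convert rate to decimal:
15% = 0.15
Multiply by sales:
$1400 x 0.15 = $210

$210


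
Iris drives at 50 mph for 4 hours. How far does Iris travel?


Use the formula: distance = speed x time
Speed = 50 mph, Time = 4 hours
50 x 4 = 200 miles

200 miles


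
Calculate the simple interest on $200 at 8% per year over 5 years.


Use the formula I = P x R x T / 100
P x R x T = 200 x 8 x 5 = 8000
I = 8000 / 100 = $80

$80


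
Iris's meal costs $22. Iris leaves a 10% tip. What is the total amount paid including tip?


Calculate the tip:
10% of $22 = $2.20
Add tip to meal cost:
$22 + $2.20 = $24.20

$24.20


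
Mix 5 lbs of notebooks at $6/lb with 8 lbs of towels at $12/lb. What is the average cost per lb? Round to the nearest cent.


Cost of notebooks:
5 x $6 = $30
Cost of towels:
8 x $12 = $96
Total cost: $30 + $96 = $126
Total weight: 13 lbs
Average: $126 / 13 = $9.6923... ≈ $9.69/lb

$9.69/lb


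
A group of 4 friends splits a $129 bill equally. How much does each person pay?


Total bill: $129
Number of people: 4
Each pays: $129 / 4 = $32.25

$32.25


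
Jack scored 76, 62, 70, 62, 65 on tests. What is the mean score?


Add the scores:
76 + 62 + 70 + 62 + 65 = 335
Divide by the number of tests:
335 / 5 = 67

67


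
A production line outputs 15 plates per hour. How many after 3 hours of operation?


Production rate: 15 plates per hour
Time: 3 hours
Total: 15 x 3 = 45 plates

45 plates


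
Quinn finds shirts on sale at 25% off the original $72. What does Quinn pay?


Calculate the discount amount:
25% of $72 = $18
Subtract from original:
$72 - $18 = $54

$54


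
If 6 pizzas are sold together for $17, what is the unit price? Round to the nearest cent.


Total cost: $17
Number of items: 6
Unit price: $17 / 6 = $2.8333... ≈ $2.83

$2.83


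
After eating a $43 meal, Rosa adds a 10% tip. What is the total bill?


Calculate the tip:
10% of $43 = $4.30
Add tip to meal cost:
$43 + $4.30 = $47.30

$47.30


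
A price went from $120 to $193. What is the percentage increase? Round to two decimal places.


Find the absolute change:
|193 - 120| = 73
Divide by original and multiply by 100:
73 / 120 x 100 = 60.8333...% ≈ 60.83%

60.83%


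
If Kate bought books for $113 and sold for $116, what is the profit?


Selling price = $116
Cost price = $113
Profit = selling price - cost price:
Profit = $116 - $113 = $3

$3


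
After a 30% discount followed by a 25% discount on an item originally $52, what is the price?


First discount:
30% of $52 = $15.60
Price after first discount:
$52 - $15.60 = $36.40
Second discount:
25% of $36.40 = $9.10
Final price:
$36.40 - $9.10 = $27.30

$27.30


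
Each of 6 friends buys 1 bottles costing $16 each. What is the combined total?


Cost per person:
1 x $16 = $16
Group total:
6 x $16 = $96

$96


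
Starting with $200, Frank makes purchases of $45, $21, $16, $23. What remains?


Add up expenses:
$45 + $21 + $16 + $23 = $105
Subtract from budget:
$200 - $105 = $95

$95


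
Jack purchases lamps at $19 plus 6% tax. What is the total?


Calculate the tax:
6% of $19 = $1.14
Add tax to price:
$19 + $1.14 = $20.14

$20.14


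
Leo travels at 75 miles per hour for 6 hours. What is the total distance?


Use the formula: distance = speed x time
Speed = 75 mph, Time = 6 hours
75 x 6 = 450 miles

450 miles


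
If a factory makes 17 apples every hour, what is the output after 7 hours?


Production rate: 17 apples per hour
Time: 7 hours
Total: 17 x 7 = 119 apples

119 apples


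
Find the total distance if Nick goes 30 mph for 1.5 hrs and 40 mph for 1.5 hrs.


Leg 1 distance:
30 x 1.5 = 45 miles
Leg 2 distance:
40 x 1.5 = 60 miles
Total distance:
45 + 60 = 105 miles

105 miles


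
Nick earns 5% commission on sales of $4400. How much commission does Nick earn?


Convert rate to decimal:
5% = 0.05
Multiply by sales:
$4400 x 0.05 = $220

$220


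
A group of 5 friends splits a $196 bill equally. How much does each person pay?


Total bill: $196
Number of people: 5
Each pays: $196 / 5 = $39.20

$39.20


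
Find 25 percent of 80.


Convert percentage to decimal:
25% = 0.25
Multiply:
80 x 0.25 = 20

20


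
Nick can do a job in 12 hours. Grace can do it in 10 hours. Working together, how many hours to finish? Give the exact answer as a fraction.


Nick's rate: 1/12 of the job per hour
Grace's rate: 1/10 of the job per hour
Combined rate: 1/12 + 1/10 = 11/60 per hour
Time = 1 / (11/60) = 60/11 hours (≈ 5.45 hours)

60/11 hours


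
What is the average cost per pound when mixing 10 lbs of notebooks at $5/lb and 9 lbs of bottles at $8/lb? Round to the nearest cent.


Cost of notebooks:
10 x $5 = $50
Cost of bottles:
9 x $8 = $72
Total cost: $50 + $72 = $122
Total weight: 19 lbs
Average: $122 / 19 = $6.4210... ≈ $6.42/lb

$6.42/lb


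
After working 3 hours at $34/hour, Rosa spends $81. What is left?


Calculate earnings:
3 x $34 = $102
Subtract spending:
$102 - $81 = $21

$21


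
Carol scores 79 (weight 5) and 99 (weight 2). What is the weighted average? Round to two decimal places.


Weighted sum:
5 x 79 + 2 x 99 = 593
Total weight:
5 + 2 = 7
Weighted average:
593 / 7 = 84.7142... ≈ 84.71

84.71


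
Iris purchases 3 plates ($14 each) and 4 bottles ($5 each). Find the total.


Cost of plates:
3 x $14 = $42
Cost of bottles:
4 x $5 = $20
Add both:
$42 + $20 = $62

$62


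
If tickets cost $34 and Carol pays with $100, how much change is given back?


Start with the amount paid:
$100
Subtract the price:
$100 - $34 = $66

$66


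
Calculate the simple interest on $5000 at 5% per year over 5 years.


Use the formula I = P x R x T / 100
P x R x T = 5000 x 5 x 5 = 125000
I = 125000 / 100 = $1250

$1250


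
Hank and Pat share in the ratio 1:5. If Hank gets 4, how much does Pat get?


Find the multiplier:
4 / 1 = 4
Apply to Pat's share:
5 x 4 = 20

20


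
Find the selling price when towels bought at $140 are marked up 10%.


Calculate the markup amount:
10% of $140 = $14
Add to cost:
$140 + $14 = $154

$154


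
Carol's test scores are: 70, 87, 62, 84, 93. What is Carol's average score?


Add the scores:
70 + 87 + 62 + 84 + 93 = 396
Divide by the number of tests:
396 / 5 = 79.2

79.2


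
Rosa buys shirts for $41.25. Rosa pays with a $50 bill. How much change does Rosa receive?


Start with the amount paid:
$50
Subtract the price:
$50 - $41.25 = $8.75

$8.75


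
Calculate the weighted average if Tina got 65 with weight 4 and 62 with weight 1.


Weighted sum:
4 x 65 + 1 x 62 = 322
Total weight:
4 + 1 = 5
Weighted average:
322 / 5 = 64.4

64.4


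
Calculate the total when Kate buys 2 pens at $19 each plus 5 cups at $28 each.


Cost of pens:
2 x $19 = $38
Cost of cups:
5 x $28 = $140
Add both:
$38 + $140 = $178

$178


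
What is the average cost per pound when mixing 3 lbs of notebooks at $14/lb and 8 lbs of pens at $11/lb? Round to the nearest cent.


Cost of notebooks:
3 x $14 = $42
Cost of pens:
8 x $11 = $88
Total cost: $42 + $88 = $130
Total weight: 11 lbs
Average: $130 / 11 = $11.8181... ≈ $11.82/lb

$11.82/lb


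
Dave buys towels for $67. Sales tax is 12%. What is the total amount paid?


Calculate the tax:
12% of $67 = $8.04
Add tax to price:
$67 + $8.04 = $75.04

$75.04


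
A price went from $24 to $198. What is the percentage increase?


Find the absolute change:
|198 - 24| = 174
Divide by original and multiply by 100:
174 / 24 x 100 = 725%

725%


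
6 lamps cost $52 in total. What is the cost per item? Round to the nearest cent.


Total cost: $52
Number of items: 6
Unit price: $52 / 6 = $8.6666... ≈ $8.67

$8.67


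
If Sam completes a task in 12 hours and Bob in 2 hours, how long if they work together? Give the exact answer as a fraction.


Sam's rate: 1/12 of the job per hour
Bob's rate: 1/2 of the job per hour
Combined rate: 1/12 + 1/2 = 7/12 per hour
Time = 1 / (7/12) = 12/7 hours (≈ 1.71 hours)

12/7 hours


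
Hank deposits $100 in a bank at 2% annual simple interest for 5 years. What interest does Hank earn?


Use the formula I = P x R x T / 100
P x R x T = 100 x 2 x 5 = 1000
I = 1000 / 100 = $10

$10


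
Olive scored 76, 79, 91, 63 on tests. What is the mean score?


Add the scores:
76 + 79 + 91 + 63 = 309
Divide by the number of tests:
309 / 4 = 77.25

77.25


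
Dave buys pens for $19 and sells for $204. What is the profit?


Selling price = $204
Cost price = $19
Profit = selling price - cost price:
Profit = $204 - $19 = $185

$185


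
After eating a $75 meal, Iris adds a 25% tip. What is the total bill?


Calculate the tip:
25% of $75 = $18.75
Add tip to meal cost:
$75 + $18.75 = $93.75

$93.75


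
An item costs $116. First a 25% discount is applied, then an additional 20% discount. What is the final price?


First discount:
25% of $116 = $29
Price after first discount:
$116 - $29 = $87
Second discount:
20% of $87 = $17.40
Final price:
$87 - $17.40 = $69.60

$69.60


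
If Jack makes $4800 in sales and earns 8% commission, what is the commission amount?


Convert rate to decimal:
8% = 0.08
Multiply by sales:
$4800 x 0.08 = $384

$384


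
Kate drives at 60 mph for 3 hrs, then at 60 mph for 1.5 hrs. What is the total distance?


Leg 1 distance:
60 x 3 = 180 miles
Leg 2 distance:
60 x 1.5 = 90 miles
Total distance:
180 + 90 = 270 miles

270 miles


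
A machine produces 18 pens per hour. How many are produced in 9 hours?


Production rate: 18 pens per hour
Time: 9 hours
Total: 18 x 9 = 162 pens

162 pens


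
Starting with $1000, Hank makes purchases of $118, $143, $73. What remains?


Add up expenses:
$118 + $143 + $73 = $334
Subtract from budget:
$1000 - $334 = $666

$666


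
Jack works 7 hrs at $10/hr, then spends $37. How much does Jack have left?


Calculate earnings:
7 x $10 = $70
Subtract spending:
$70 - $37 = $33

$33


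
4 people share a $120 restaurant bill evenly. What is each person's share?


Total bill: $120
Number of people: 4
Each pays: $120 / 4 = $30

$30


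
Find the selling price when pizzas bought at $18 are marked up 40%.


Calculate the markup amount:
40% of $18 = $7.20
Add to cost:
$18 + $7.20 = $25.20

$25.20


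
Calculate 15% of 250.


Convert percentage to decimal:
15% = 0.15
Multiply:
250 x 0.15 = 37.5

37.5


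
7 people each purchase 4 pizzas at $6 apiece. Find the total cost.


Cost per person:
4 x $6 = $24
Group total:
7 x $24 = $168

$168


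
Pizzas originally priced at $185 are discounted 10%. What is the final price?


Calculate the discount amount:
10% of $185 = $18.50
Subtract from original:
$185 - $18.50 = $166.50

$166.50


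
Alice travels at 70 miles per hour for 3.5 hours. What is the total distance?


Use the formula: distance = speed x time
Speed = 70 mph, Time = 3.5 hours
70 x 3.5 = 245 miles

245 miles


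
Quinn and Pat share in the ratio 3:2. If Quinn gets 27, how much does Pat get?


Find the multiplier:
27 / 3 = 9
Apply to Pat's share:
2 x 9 = 18

18


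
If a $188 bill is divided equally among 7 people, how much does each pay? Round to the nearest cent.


Total bill: $188
Number of people: 7
Each pays: $188 / 7 = $26.8571... ≈ $26.86

$26.86


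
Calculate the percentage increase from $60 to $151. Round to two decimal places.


Find the absolute change:
|151 - 60| = 91
Divide by original and multiply by 100:
91 / 60 x 100 = 151.6666...% ≈ 151.67%

151.67%


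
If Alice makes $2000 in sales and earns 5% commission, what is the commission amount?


Convert rate to decimal:
5% = 0.05
Multiply by sales:
$2000 x 0.05 = $100

$100


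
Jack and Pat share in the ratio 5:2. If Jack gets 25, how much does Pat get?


Find the multiplier:
25 / 5 = 5
Apply to Pat's share:
2 x 5 = 10

10


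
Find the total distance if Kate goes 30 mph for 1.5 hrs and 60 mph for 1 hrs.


Leg 1 distance:
30 x 1.5 = 45 miles
Leg 2 distance:
60 x 1 = 60 miles
Total distance:
45 + 60 = 105 miles

105 miles


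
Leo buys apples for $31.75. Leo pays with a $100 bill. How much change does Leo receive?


Start with the amount paid:
$100
Subtract the price:
$100 - $31.75 = $68.25

$68.25


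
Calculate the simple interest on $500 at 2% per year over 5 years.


Use the formula I = P x R x T / 100
P x R x T = 500 x 2 x 5 = 5000
I = 5000 / 100 = $50

$50


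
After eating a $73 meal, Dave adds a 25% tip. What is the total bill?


Calculate the tip:
25% of $73 = $18.25
Add tip to meal cost:
$73 + $18.25 = $91.25

$91.25


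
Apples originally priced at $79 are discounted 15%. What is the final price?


Calculate the discount amount:
15% of $79 = $11.85
Subtract from original:
$79 - $11.85 = $67.15

$67.15


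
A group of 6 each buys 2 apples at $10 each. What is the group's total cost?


Cost per person:
2 x $10 = $20
Group total:
6 x $20 = $120

$120


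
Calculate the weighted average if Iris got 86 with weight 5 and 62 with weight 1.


Weighted sum:
5 x 86 + 1 x 62 = 492
Total weight:
5 + 1 = 6
Weighted average:
492 / 6 = 82

82


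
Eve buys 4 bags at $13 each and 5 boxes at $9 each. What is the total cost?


Cost of bags:
4 x $13 = $52
Cost of boxes:
5 x $9 = $45
Add both:
$52 + $45 = $97

$97


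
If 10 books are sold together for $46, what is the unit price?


Total cost: $46
Number of items: 10
Unit price: $46 / 10 = $4.60

$4.60


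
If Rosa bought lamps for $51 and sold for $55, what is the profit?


Selling price = $55
Cost price = $51
Profit = selling price - cost price:
Profit = $55 - $51 = $4

$4


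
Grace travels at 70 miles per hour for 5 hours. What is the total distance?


Use the formula: distance = speed x time
Speed = 70 mph, Time = 5 hours
70 x 5 = 350 miles

350 miles


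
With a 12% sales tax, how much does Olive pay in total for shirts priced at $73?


Calculate the tax:
12% of $73 = $8.76
Add tax to price:
$73 + $8.76 = $81.76

$81.76


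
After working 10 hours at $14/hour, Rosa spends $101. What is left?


Calculate earnings:
10 x $14 = $140
Subtract spending:
$140 - $101 = $39

$39


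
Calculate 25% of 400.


Convert percentage to decimal:
25% = 0.25
Multiply:
400 x 0.25 = 100

100


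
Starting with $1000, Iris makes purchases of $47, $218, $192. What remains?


Add up expenses:
$47 + $218 + $192 = $457
Subtract from budget:
$1000 - $457 = $543

$543


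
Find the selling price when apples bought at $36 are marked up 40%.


Calculate the markup amount:
40% of $36 = $14.40
Add to cost:
$36 + $14.40 = $50.40

$50.40


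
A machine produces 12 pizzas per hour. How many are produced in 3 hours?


Production rate: 12 pizzas per hour
Time: 3 hours
Total: 12 x 3 = 36 pizzas

36 pizzas


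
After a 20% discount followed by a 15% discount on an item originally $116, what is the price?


First discount:
20% of $116 = $23.20
Price after first discount:
$116 - $23.20 = $92.80
Second discount:
15% of $92.80 = $13.92
Final price:
$92.80 - $13.92 = $78.88

$78.88


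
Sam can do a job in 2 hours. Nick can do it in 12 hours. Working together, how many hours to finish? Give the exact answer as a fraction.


Sam's rate: 1/2 of the job per hour
Nick's rate: 1/12 of the job per hour
Combined rate: 1/2 + 1/12 = 7/12 per hour
Time = 1 / (7/12) = 12/7 hours (≈ 1.71 hours)

12/7 hours


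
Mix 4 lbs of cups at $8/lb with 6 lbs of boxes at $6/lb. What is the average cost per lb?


Cost of cups:
4 x $8 = $32
Cost of boxes:
6 x $6 = $36
Total cost: $32 + $36 = $68
Total weight: 10 lbs
Average: $68 / 10 = $6.80/lb

$6.80/lb


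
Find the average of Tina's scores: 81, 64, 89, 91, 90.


Add the scores:
81 + 64 + 89 + 91 + 90 = 415
Divide by the number of tests:
415 / 5 = 83

83


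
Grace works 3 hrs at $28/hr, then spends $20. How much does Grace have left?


Calculate earnings:
3 x $28 = $84
Subtract spending:
$84 - $20 = $64

$64


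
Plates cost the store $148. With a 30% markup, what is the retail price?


Calculate the markup amount:
30% of $148 = $44.40
Add to cost:
$148 + $44.40 = $192.40

$192.40


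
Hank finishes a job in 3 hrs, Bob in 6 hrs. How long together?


Hank's rate: 1/3 of the job per hour
Bob's rate: 1/6 of the job per hour
Combined rate: 1/3 + 1/6 = 1/2 per hour
Time = 1 / (1/2) = 2 hours

2 hours


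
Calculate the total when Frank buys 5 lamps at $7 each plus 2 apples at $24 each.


Cost of lamps:
5 x $7 = $35
Cost of apples:
2 x $24 = $48
Add both:
$35 + $48 = $83

$83


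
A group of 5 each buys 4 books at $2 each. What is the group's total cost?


Cost per person:
4 x $2 = $8
Group total:
5 x $8 = $40

$40


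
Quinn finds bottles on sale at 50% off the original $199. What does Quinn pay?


Calculate the discount amount:
50% of $199 = $99.50
Subtract from original:
$199 - $99.50 = $99.50

$99.50


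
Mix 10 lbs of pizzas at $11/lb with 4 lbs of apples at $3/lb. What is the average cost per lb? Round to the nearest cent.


Cost of pizzas:
10 x $11 = $110
Cost of apples:
4 x $3 = $12
Total cost: $110 + $12 = $122
Total weight: 14 lbs
Average: $122 / 14 = $8.7142... ≈ $8.71/lb

$8.71/lb


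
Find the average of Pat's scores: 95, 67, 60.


Add the scores:
95 + 67 + 60 = 222
Divide by the number of tests:
222 / 3 = 74

74


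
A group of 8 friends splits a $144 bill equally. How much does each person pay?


Total bill: $144
Number of people: 8
Each pays: $144 / 8 = $18

$18


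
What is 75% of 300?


Convert percentage to decimal:
75% = 0.75
Multiply:
300 x 0.75 = 225

225


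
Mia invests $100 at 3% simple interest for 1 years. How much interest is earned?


Use the formula I = P x R x T / 100
P x R x T = 100 x 3 x 1 = 300
I = 300 / 100 = $3

$3


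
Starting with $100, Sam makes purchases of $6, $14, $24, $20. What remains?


Add up expenses:
$6 + $14 + $24 + $20 = $64
Subtract from budget:
$100 - $64 = $36

$36


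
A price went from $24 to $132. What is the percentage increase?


Find the absolute change:
|132 - 24| = 108
Divide by original and multiply by 100:
108 / 24 x 100 = 450%

450%


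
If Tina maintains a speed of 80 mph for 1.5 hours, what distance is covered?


Use the formula: distance = speed x time
Speed = 80 mph, Time = 1.5 hours
80 x 1.5 = 120 miles

120 miles


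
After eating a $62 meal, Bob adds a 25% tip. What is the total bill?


Calculate the tip:
25% of $62 = $15.50
Add tip to meal cost:
$62 + $15.50 = $77.50

$77.50


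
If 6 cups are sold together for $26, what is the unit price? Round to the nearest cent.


Total cost: $26
Number of items: 6
Unit price: $26 / 6 = $4.3333... ≈ $4.33

$4.33


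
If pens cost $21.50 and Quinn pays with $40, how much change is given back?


Start with the amount paid:
$40
Subtract the price:
$40 - $21.50 = $18.50

$18.50


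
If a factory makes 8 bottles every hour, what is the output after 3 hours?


Production rate: 8 bottles per hour
Time: 3 hours
Total: 8 x 3 = 24 bottles

24 bottles


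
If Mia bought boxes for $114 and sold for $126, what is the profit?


Selling price = $126
Cost price = $114
Profit = selling price - cost price:
Profit = $126 - $114 = $12

$12


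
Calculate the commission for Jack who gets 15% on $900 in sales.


Convert rate to decimal:
15% = 0.15
Multiply by sales:
$900 x 0.15 = $135

$135


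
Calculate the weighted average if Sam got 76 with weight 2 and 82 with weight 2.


Weighted sum:
2 x 76 + 2 x 82 = 316
Total weight:
2 + 2 = 4
Weighted average:
316 / 4 = 79

79


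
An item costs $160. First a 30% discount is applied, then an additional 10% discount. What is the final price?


First discount:
30% of $160 = $48
Price after first discount:
$160 - $48 = $112
Second discount:
10% of $112 = $11.20
Final price:
$112 - $11.20 = $100.80

$100.80


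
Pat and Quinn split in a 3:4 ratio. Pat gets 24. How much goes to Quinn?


Find the multiplier:
24 / 3 = 8
Apply to Quinn's share:
4 x 8 = 32

32


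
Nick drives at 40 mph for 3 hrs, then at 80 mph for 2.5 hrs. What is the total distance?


Leg 1 distance:
40 x 3 = 120 miles
Leg 2 distance:
80 x 2.5 = 200 miles
Total distance:
120 + 200 = 320 miles

320 miles


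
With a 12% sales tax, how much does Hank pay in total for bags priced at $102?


Calculate the tax:
12% of $102 = $12.24
Add tax to price:
$102 + $12.24 = $114.24

$114.24


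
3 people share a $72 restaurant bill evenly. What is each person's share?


Total bill: $72
Number of people: 3
Each pays: $72 / 3 = $24

$24


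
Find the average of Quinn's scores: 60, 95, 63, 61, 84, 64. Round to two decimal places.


Add the scores:
60 + 95 + 63 + 61 + 84 + 64 = 427
Divide by the number of tests:
427 / 6 = 71.1666... ≈ 71.17

71.17


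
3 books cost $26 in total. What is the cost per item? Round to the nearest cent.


Total cost: $26
Number of items: 3
Unit price: $26 / 3 = $8.6666... ≈ $8.67

$8.67


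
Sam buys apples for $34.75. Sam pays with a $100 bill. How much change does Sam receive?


Start with the amount paid:
$100
Subtract the price:
$100 - $34.75 = $65.25

$65.25


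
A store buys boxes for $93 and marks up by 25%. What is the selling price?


Calculate the markup amount:
25% of $93 = $23.25
Add to cost:
$93 + $23.25 = $116.25

$116.25


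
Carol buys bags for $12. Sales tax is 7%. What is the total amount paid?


Calculate the tax:
7% of $12 = $0.84
Add tax to price:
$12 + $0.84 = $12.84

$12.84


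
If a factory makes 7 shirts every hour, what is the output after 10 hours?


Production rate: 7 shirts per hour
Time: 10 hours
Total: 7 x 10 = 70 shirts

70 shirts


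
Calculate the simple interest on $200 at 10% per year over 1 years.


Use the formula I = P x R x T / 100
P x R x T = 200 x 10 x 1 = 2000
I = 2000 / 100 = $20

$20


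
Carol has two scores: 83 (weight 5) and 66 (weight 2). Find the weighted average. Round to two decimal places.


Weighted sum:
5 x 83 + 2 x 66 = 547
Total weight:
5 + 2 = 7
Weighted average:
547 / 7 = 78.1428... ≈ 78.14

78.14


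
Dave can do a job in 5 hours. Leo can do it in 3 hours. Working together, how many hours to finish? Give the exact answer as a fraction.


Dave's rate: 1/5 of the job per hour
Leo's rate: 1/3 of the job per hour
Combined rate: 1/5 + 1/3 = 8/15 per hour
Time = 1 / (8/15) = 15/8 hours (≈ 1.88 hours)

15/8 hours


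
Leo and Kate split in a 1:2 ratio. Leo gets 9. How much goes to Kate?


Find the multiplier:
9 / 1 = 9
Apply to Kate's share:
2 x 9 = 18

18


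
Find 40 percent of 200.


Convert percentage to decimal:
40% = 0.4
Multiply:
200 x 0.4 = 80

80


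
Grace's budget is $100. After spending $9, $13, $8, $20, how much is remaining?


Add up expenses:
$9 + $13 + $8 + $20 = $50
Subtract from budget:
$100 - $50 = $50

$50


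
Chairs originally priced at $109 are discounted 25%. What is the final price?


Calculate the discount amount:
25% of $109 = $27.25
Subtract from original:
$109 - $27.25 = $81.75

$81.75


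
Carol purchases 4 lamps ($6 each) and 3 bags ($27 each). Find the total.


Cost of lamps:
4 x $6 = $24
Cost of bags:
3 x $27 = $81
Add both:
$24 + $81 = $105

$105


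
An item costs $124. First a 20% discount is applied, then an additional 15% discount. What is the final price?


First discount:
20% of $124 = $24.80
Price after first discount:
$124 - $24.80 = $99.20
Second discount:
15% of $99.20 = $14.88
Final price:
$99.20 - $14.88 = $84.32

$84.32


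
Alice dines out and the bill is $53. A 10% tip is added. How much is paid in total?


Calculate the tip:
10% of $53 = $5.30
Add tip to meal cost:
$53 + $5.30 = $58.30

$58.30


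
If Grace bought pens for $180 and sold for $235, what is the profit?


Selling price = $235
Cost price = $180
Profit = selling price - cost price:
Profit = $235 - $180 = $55

$55


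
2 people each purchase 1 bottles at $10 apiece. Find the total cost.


Cost per person:
1 x $10 = $10
Group total:
2 x $10 = $20

$20


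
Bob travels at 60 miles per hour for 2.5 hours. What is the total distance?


Use the formula: distance = speed x time
Speed = 60 mph, Time = 2.5 hours
60 x 2.5 = 150 miles

150 miles


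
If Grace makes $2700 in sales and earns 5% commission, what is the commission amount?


Convert rate to decimal:
5% = 0.05
Multiply by sales:
$2700 x 0.05 = $135

$135


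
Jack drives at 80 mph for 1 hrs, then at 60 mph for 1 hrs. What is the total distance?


Leg 1 distance:
80 x 1 = 80 miles
Leg 2 distance:
60 x 1 = 60 miles
Total distance:
80 + 60 = 140 miles

140 miles


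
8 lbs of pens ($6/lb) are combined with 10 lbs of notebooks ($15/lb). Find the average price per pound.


Cost of pens:
8 x $6 = $48
Cost of notebooks:
10 x $15 = $150
Total cost: $48 + $150 = $198
Total weight: 18 lbs
Average: $198 / 18 = $11/lb

$11/lb


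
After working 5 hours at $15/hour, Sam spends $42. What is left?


Calculate earnings:
5 x $15 = $75
Subtract spending:
$75 - $42 = $33

$33


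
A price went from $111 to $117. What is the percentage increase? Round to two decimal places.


Find the absolute change:
|117 - 111| = 6
Divide by original and multiply by 100:
6 / 111 x 100 = 5.4054...% ≈ 5.41%

5.41%


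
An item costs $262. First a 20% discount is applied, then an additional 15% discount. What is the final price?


First discount:
20% of $262 = $52.40
Price after first discount:
$262 - $52.40 = $209.60
Second discount:
15% of $209.60 = $31.44
Final price:
$209.60 - $31.44 = $178.16

$178.16


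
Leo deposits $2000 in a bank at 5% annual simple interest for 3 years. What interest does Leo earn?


Use the formula I = P x R x T / 100
P x R x T = 2000 x 5 x 3 = 30000
I = 30000 / 100 = $300

$300


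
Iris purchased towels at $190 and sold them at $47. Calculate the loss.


Selling price = $47
Cost price = $190
Loss = cost price - selling price:
Loss = $190 - $47 = $143

$143


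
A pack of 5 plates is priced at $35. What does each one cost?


Total cost: $35
Number of items: 5
Unit price: $35 / 5 = $7

$7


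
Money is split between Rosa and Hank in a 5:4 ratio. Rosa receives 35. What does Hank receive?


Find the multiplier:
35 / 5 = 7
Apply to Hank's share:
4 x 7 = 28

28


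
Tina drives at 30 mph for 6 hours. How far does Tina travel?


Use the formula: distance = speed x time
Speed = 30 mph, Time = 6 hours
30 x 6 = 180 miles

180 miles


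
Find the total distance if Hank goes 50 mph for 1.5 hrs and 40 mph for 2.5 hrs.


Leg 1 distance:
50 x 1.5 = 75 miles
Leg 2 distance:
40 x 2.5 = 100 miles
Total distance:
75 + 100 = 175 miles

175 miles


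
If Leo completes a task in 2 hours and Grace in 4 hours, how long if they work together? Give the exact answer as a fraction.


Leo's rate: 1/2 of the job per hour
Grace's rate: 1/4 of the job per hour
Combined rate: 1/2 + 1/4 = 3/4 per hour
Time = 1 / (3/4) = 4/3 hours (≈ 1.33 hours)

4/3 hours


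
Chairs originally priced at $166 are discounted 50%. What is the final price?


Calculate the discount amount:
50% of $166 = $83
Subtract from original:
$166 - $83 = $83

$83


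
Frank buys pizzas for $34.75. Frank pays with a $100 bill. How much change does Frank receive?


Start with the amount paid:
$100
Subtract the price:
$100 - $34.75 = $65.25

$65.25


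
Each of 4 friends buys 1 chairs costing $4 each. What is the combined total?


Cost per person:
1 x $4 = $4
Group total:
4 x $4 = $16

$16


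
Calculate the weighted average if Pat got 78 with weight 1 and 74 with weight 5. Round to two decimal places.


Weighted sum:
1 x 78 + 5 x 74 = 448
Total weight:
1 + 5 = 6
Weighted average:
448 / 6 = 74.6666... ≈ 74.67

74.67


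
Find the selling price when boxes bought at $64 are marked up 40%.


Calculate the markup amount:
40% of $64 = $25.60
Add to cost:
$64 + $25.60 = $89.60

$89.60


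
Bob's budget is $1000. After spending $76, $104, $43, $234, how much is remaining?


Add up expenses:
$76 + $104 + $43 + $234 = $457
Subtract from budget:
$1000 - $457 = $543

$543


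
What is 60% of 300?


Convert percentage to decimal:
60% = 0.6
Multiply:
300 x 0.6 = 180

180


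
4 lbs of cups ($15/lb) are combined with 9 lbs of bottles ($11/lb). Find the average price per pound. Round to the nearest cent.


Cost of cups:
4 x $15 = $60
Cost of bottles:
9 x $11 = $99
Total cost: $60 + $99 = $159
Total weight: 13 lbs
Average: $159 / 13 = $12.2307... ≈ $12.23/lb

$12.23/lb


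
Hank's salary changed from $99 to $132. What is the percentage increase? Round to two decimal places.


Find the absolute change:
|132 - 99| = 33
Divide by original and multiply by 100:
33 / 99 x 100 = 33.3333...% ≈ 33.33%

33.33%


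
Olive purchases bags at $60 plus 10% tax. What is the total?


Calculate the tax:
10% of $60 = $6
Add tax to price:
$60 + $6 = $66

$66


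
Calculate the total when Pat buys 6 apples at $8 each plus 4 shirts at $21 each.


Cost of apples:
6 x $8 = $48
Cost of shirts:
4 x $21 = $84
Add both:
$48 + $84 = $132

$132


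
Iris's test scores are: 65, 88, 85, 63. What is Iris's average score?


Add the scores:
65 + 88 + 85 + 63 = 301
Divide by the number of tests:
301 / 4 = 75.25

75.25


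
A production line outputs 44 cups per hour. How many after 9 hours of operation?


Production rate: 44 cups per hour
Time: 9 hours
Total: 44 x 9 = 396 cups

396 cups


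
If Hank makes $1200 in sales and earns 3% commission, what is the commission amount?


Convert rate to decimal:
3% = 0.03
Multiply by sales:
$1200 x 0.03 = $36

$36


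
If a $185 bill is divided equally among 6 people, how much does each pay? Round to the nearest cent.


Total bill: $185
Number of people: 6
Each pays: $185 / 6 = $30.8333... ≈ $30.83

$30.83


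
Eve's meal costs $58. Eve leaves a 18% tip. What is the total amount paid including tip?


Calculate the tip:
18% of $58 = $10.44
Add tip to meal cost:
$58 + $10.44 = $68.44

$68.44


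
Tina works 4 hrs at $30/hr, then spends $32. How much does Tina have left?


Calculate earnings:
4 x $30 = $120
Subtract spending:
$120 - $32 = $88

$88


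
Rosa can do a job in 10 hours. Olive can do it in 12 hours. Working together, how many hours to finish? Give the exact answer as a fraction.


Rosa's rate: 1/10 of the job per hour
Olive's rate: 1/12 of the job per hour
Combined rate: 1/10 + 1/12 = 11/60 per hour
Time = 1 / (11/60) = 60/11 hours (≈ 5.45 hours)

60/11 hours


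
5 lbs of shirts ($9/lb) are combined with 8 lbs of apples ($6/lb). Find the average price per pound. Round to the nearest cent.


Cost of shirts:
5 x $9 = $45
Cost of apples:
8 x $6 = $48
Total cost: $45 + $48 = $93
Total weight: 13 lbs
Average: $93 / 13 = $7.1538... ≈ $7.15/lb

$7.15/lb


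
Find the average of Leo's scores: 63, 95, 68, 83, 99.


Add the scores:
63 + 95 + 68 + 83 + 99 = 408
Divide by the number of tests:
408 / 5 = 81.6

81.6


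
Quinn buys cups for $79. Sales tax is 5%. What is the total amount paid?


Calculate the tax:
5% of $79 = $3.95
Add tax to price:
$79 + $3.95 = $82.95

$82.95


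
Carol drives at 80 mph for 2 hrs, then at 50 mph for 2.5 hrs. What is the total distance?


Leg 1 distance:
80 x 2 = 160 miles
Leg 2 distance:
50 x 2.5 = 125 miles
Total distance:
160 + 125 = 285 miles

285 miles


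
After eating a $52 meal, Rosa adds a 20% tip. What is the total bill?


Calculate the tip:
20% of $52 = $10.40
Add tip to meal cost:
$52 + $10.40 = $62.40

$62.40


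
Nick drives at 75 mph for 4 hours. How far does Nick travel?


Use the formula: distance = speed x time
Speed = 75 mph, Time = 4 hours
75 x 4 = 300 miles

300 miles


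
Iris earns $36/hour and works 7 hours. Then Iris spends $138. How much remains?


Calculate earnings:
7 x $36 = $252
Subtract spending:
$252 - $138 = $114

$114


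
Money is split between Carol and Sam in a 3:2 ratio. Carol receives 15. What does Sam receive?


Find the multiplier:
15 / 3 = 5
Apply to Sam's share:
2 x 5 = 10

10


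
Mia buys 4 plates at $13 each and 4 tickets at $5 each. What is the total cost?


Cost of plates:
4 x $13 = $52
Cost of tickets:
4 x $5 = $20
Add both:
$52 + $20 = $72

$72


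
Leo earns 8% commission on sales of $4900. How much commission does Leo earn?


Convert rate to decimal:
8% = 0.08
Multiply by sales:
$4900 x 0.08 = $392

$392


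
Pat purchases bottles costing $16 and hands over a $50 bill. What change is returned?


Start with the amount paid:
$50
Subtract the price:
$50 - $16 = $34

$34


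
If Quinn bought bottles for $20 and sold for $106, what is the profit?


Selling price = $106
Cost price = $20
Profit = selling price - cost price:
Profit = $106 - $20 = $86

$86


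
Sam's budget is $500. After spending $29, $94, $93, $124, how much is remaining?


Add up expenses:
$29 + $94 + $93 + $124 = $340
Subtract from budget:
$500 - $340 = $160

$160


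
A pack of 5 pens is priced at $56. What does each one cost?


Total cost: $56
Number of items: 5
Unit price: $56 / 5 = $11.20

$11.20


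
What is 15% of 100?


Convert percentage to decimal:
15% = 0.15
Multiply:
100 x 0.15 = 15

15


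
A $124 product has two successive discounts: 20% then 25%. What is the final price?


First discount:
20% of $124 = $24.80
Price after first discount:
$124 - $24.80 = $99.20
Second discount:
25% of $99.20 = $24.80
Final price:
$99.20 - $24.80 = $74.40

$74.40


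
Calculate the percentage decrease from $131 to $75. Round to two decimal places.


Find the absolute change:
|75 - 131| = 56
Divide by original and multiply by 100:
56 / 131 x 100 = 42.7480...% ≈ 42.75%

42.75%


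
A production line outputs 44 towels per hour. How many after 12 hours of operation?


Production rate: 44 towels per hour
Time: 12 hours
Total: 44 x 12 = 528 towels

528 towels


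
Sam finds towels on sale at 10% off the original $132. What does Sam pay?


Calculate the discount amount:
10% of $132 = $13.20
Subtract from original:
$132 - $13.20 = $118.80

$118.80


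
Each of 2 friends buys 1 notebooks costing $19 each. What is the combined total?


Cost per person:
1 x $19 = $19
Group total:
2 x $19 = $38

$38


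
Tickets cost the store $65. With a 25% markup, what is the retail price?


Calculate the markup amount:
25% of $65 = $16.25
Add to cost:
$65 + $16.25 = $81.25

$81.25


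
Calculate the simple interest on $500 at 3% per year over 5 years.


Use the formula I = P x R x T / 100
P x R x T = 500 x 3 x 5 = 7500
I = 7500 / 100 = $75

$75


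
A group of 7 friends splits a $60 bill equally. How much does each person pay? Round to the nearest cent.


Total bill: $60
Number of people: 7
Each pays: $60 / 7 = $8.5714... ≈ $8.57

$8.57


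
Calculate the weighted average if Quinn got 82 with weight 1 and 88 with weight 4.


Weighted sum:
1 x 82 + 4 x 88 = 434
Total weight:
1 + 4 = 5
Weighted average:
434 / 5 = 86.8

86.8
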